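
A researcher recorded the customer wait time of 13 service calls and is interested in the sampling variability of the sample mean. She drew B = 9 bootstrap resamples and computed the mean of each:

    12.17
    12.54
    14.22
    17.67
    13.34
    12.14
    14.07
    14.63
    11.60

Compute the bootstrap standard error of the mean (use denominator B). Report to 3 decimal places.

Bootstrap SE is the standard deviation of the 9 replicate means.
Mean of replicates: (12.17 + 12.54 + 14.22 + 17.67 + 13.34 + 12.14 + 14.07 + 14.63 + 11.60) / 9 = 122.3800 / 9 = 13.5978
Sum of squared deviations: (−1.4278)² + (−1.0578)² + (+0.6222)² + (+4.0722)² + (−0.2578)² + (−1.4578)² + (+0.4722)² + (+1.0322)² + (−1.9978)² = 27.5988
Variance = 27.5988 / 9 = 3.0665
SE* = √3.0665

SE* = 1.751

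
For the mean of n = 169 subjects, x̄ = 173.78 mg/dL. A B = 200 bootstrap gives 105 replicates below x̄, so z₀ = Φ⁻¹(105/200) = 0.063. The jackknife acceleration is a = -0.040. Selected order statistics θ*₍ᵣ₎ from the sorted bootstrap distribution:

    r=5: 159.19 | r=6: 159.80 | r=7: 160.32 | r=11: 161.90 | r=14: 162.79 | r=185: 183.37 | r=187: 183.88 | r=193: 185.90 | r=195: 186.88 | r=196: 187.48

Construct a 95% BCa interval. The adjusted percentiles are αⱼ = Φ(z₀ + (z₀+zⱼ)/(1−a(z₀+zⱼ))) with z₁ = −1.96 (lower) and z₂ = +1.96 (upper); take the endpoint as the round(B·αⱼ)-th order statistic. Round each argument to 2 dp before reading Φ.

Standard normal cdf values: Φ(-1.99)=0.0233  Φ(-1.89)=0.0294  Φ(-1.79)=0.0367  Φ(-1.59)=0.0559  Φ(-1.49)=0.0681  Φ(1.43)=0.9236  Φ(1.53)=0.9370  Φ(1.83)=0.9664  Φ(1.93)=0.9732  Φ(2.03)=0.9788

(159.19, 186.88)

Lower: z₀ + z₁ = 0.063 + (-1.960) = -1.897; 1 − a(z₀+z₁) = 1 − (-0.040)(-1.897) = 0.9241; argument = 0.063 + (-1.897)/0.9241 = -1.9898 → -1.99.
α₁ = Φ(-1.99) = 0.0233; rank = round(200 × 0.0233) = 5; θ*₍5₎ = 159.19.
Upper: z₀ + z₂ = 2.023; 1 − a(z₀+z₂) = 1.0809; argument = 1.9346 → 1.93; α₂ = 0.9732; rank = 195; θ*₍195₎ = 186.88.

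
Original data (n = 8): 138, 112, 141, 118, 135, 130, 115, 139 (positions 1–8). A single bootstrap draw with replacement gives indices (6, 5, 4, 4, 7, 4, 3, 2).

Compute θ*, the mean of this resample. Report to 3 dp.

θ* = 123.375

Resample values: 130, 135, 118, 118, 115, 118, 141, 112.
Mean = (130 + 135 + 118 + 118 + 115 + 118 + 141 + 112) / 8 = 987.0 / 8 = 123.375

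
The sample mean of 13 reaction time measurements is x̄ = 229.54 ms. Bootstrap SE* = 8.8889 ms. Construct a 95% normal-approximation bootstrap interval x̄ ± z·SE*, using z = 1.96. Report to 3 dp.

Margin = 1.96 × 8.8889 = 17.4222
Interval: 229.54 ± 17.4222

(212.118, 246.962)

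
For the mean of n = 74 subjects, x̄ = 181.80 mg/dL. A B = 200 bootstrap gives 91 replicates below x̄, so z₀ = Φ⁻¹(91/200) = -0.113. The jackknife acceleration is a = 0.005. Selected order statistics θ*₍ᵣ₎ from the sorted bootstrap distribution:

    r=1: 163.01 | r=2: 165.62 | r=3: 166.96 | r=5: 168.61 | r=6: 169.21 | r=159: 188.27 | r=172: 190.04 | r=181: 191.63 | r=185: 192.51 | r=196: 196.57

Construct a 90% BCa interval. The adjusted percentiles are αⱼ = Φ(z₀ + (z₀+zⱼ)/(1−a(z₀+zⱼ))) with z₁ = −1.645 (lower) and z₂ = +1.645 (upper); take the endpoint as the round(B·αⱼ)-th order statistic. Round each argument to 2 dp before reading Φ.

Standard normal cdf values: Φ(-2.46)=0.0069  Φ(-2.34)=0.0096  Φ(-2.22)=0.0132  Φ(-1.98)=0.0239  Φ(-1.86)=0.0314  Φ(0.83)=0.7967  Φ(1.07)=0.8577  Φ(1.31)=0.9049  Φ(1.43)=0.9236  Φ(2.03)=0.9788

(169.21, 192.51)

Lower: z₀ + z₁ = -0.113 + (-1.645) = -1.758; 1 − a(z₀+z₁) = 1 − (0.005)(-1.758) = 1.0088; argument = -0.113 + (-1.758)/1.0088 = -1.8557 → -1.86.
α₁ = Φ(-1.86) = 0.0314; rank = round(200 × 0.0314) = 6; θ*₍6₎ = 169.21.
Upper: z₀ + z₂ = 1.532; 1 − a(z₀+z₂) = 0.9923; argument = 1.4308 → 1.43; α₂ = 0.9236; rank = 185; θ*₍185₎ = 192.51.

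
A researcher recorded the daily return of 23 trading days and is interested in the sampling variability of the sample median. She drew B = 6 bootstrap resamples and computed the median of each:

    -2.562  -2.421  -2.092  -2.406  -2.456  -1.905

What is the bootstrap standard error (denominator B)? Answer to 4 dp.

SE* = 0.2302

Bootstrap SE is the standard deviation of the 6 replicate medians.
Mean of replicates: ((-2.562) + (-2.421) + (-2.092) + (-2.406) + (-2.456) + (-1.905)) / 6 = -13.84200 / 6 = -2.30700
Sum of squared deviations: (−0.25500)² + (−0.11400)² + (+0.21500)² + (−0.09900)² + (−0.14900)² + (+0.40200)² = 0.31785
Variance = 0.31785 / 6 = 0.05298
SE* = √0.05298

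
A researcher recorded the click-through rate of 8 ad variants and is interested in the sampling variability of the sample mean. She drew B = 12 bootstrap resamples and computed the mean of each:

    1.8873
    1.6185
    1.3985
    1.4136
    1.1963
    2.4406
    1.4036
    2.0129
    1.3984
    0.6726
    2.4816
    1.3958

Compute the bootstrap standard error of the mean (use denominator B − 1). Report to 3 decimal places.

SE* = 0.518

Bootstrap SE is the standard deviation of the 12 replicate means.
Mean of replicates: (1.8873 + 1.6185 + 1.3985 + 1.4136 + 1.1963 + 2.4406 + 1.4036 + 2.0129 + 1.3984 + 0.6726 + 2.4816 + 1.3958) / 12 = 19.31970 / 12 = 1.60998
Sum of squared deviations: (+0.27732)² + (+0.00852)² + (−0.21148)² + (−0.19638)² + (−0.41368)² + (+0.83062)² + (−0.20638)² + (+0.40292)² + (−0.21158)² + (−0.93738)² + (+0.87162)² + (−0.21418)² = 2.95531
Variance = 2.95531 / 11 = 0.26866
SE* = √0.26866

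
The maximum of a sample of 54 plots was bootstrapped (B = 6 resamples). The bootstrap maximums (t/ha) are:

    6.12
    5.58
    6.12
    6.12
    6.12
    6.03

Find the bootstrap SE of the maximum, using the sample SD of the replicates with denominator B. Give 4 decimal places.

SE* = 0.1973

Bootstrap SE is the standard deviation of the 6 replicate maximums.
Mean of replicates: (6.12 + 5.58 + 6.12 + 6.12 + 6.12 + 6.03) / 6 = 36.09000 / 6 = 6.01500
Sum of squared deviations: (+0.10500)² + (−0.43500)² + (+0.10500)² + (+0.10500)² + (+0.10500)² + (+0.01500)² = 0.23355
Variance = 0.23355 / 6 = 0.03893
SE* = √0.03893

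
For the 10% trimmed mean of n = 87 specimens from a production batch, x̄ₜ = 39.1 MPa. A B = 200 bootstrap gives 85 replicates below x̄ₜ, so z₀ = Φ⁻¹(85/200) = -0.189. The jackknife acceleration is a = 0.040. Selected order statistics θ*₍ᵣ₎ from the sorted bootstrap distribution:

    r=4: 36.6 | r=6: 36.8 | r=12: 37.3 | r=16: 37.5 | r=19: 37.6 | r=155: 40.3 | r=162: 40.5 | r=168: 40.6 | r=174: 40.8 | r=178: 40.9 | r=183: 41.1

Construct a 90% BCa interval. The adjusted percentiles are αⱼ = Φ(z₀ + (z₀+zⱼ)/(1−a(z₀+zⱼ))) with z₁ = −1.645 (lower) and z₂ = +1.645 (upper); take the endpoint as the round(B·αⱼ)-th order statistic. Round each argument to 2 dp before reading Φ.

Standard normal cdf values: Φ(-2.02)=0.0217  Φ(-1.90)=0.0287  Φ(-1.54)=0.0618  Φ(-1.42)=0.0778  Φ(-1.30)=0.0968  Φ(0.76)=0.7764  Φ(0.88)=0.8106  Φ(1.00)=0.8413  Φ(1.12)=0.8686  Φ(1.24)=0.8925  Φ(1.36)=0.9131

Lower: z₀ + z₁ = -0.189 + (-1.645) = -1.834; 1 − a(z₀+z₁) = 1 − (0.040)(-1.834) = 1.0734; argument = -0.189 + (-1.834)/1.0734 = -1.8977 → -1.90.
α₁ = Φ(-1.90) = 0.0287; rank = round(200 × 0.0287) = 6; θ*₍6₎ = 36.8.
Upper: z₀ + z₂ = 1.456; 1 − a(z₀+z₂) = 0.9418; argument = 1.3570 → 1.36; α₂ = 0.9131; rank = 183; θ*₍183₎ = 41.1.

(36.8, 41.1)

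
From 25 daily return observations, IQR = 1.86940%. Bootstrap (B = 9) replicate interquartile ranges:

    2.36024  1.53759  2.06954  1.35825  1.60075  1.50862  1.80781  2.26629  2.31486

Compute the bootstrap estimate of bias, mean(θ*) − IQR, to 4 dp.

bias = −0.0001

mean(θ*) = (2.36024 + 1.53759 + 2.06954 + 1.35825 + 1.60075 + 1.50862 + 1.80781 + 2.26629 + 2.31486) / 9 = 1.86933
bias = 1.86933 − 1.86940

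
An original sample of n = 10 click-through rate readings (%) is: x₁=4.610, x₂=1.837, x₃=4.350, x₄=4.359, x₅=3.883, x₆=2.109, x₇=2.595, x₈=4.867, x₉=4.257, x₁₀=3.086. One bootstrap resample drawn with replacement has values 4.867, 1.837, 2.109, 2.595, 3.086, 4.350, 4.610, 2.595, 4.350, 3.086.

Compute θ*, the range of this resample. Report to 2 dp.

Range = 4.867 − 1.837 = 3.03

θ* = 3.03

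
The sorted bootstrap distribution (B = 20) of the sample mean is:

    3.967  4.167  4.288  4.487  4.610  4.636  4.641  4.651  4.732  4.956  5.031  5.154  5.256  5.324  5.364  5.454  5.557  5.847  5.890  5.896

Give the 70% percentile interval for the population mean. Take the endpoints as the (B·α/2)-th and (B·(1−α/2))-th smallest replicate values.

(4.288, 5.557)

α = 0.30; lower rank = 20 × 0.150 = 3; upper rank = 20 × 0.850 = 17.
The 3rd smallest replicate is 4.288; the 17th is 5.557.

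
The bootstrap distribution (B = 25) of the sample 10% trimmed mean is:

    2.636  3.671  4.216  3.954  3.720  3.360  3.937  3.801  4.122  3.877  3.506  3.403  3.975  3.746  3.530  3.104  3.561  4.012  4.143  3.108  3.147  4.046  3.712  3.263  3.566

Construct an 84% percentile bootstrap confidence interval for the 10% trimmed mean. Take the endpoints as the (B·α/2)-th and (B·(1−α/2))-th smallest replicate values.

(3.104, 4.122)

Sorted replicates: 2.636, 3.104, 3.108, 3.147, 3.263, 3.360, 3.403, 3.506, 3.530, 3.561, 3.566, 3.671, 3.712, 3.720, 3.746, 3.801, 3.877, 3.937, 3.954, 3.975, 4.012, 4.046, 4.122, 4.143, 4.216
α = 0.16; lower rank = 25 × 0.080 = 2; upper rank = 25 × 0.920 = 23.
The 2nd smallest replicate is 3.104; the 23rd is 4.122.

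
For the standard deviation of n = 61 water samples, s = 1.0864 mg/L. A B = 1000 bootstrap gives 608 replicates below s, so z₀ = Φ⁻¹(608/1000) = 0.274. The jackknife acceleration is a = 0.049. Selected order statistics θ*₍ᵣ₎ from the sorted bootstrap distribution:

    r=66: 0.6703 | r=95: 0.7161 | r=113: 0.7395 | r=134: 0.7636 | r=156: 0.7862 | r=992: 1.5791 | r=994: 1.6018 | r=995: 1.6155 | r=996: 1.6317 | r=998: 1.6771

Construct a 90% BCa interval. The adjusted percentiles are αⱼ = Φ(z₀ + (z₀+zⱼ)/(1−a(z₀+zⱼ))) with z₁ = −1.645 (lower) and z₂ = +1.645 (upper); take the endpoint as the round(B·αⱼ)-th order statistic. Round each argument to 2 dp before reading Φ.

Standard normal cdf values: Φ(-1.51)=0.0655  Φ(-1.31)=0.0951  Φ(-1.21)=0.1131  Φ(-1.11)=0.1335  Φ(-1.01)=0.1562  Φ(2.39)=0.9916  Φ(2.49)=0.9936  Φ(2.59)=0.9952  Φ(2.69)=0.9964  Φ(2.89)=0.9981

(0.7862, 1.5791)

Lower: z₀ + z₁ = 0.274 + (-1.645) = -1.371; 1 − a(z₀+z₁) = 1 − (0.049)(-1.371) = 1.0672; argument = 0.274 + (-1.371)/1.0672 = -1.0107 → -1.01.
α₁ = Φ(-1.01) = 0.1562; rank = round(1000 × 0.1562) = 156; θ*₍156₎ = 0.7862.
Upper: z₀ + z₂ = 1.919; 1 − a(z₀+z₂) = 0.9060; argument = 2.3922 → 2.39; α₂ = 0.9916; rank = 992; θ*₍992₎ = 1.5791.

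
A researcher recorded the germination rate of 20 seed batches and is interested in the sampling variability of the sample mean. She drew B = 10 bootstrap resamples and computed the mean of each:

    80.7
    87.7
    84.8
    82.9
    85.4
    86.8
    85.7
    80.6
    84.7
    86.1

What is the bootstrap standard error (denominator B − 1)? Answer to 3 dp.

Bootstrap SE is the standard deviation of the 10 replicate means.
Mean of replicates: (80.7 + 87.7 + 84.8 + 82.9 + 85.4 + 86.8 + 85.7 + 80.6 + 84.7 + 86.1) / 10 = 845.4000 / 10 = 84.5400
Sum of squared deviations: (−3.8400)² + (+3.1600)² + (+0.2600)² + (−1.6400)² + (+0.8600)² + (+2.2600)² + (+1.1600)² + (−3.9400)² + (+0.1600)² + (+1.5600)² = 52.6640
Variance = 52.6640 / 9 = 5.8516
SE* = √5.8516

SE* = 2.419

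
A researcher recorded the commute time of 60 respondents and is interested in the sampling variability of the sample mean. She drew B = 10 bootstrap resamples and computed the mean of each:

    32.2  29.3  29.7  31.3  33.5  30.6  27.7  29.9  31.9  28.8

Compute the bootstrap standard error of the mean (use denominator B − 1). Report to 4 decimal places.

SE* = 1.7534

Bootstrap SE is the standard deviation of the 10 replicate means.
Mean of replicates: (32.2 + 29.3 + 29.7 + 31.3 + 33.5 + 30.6 + 27.7 + 29.9 + 31.9 + 28.8) / 10 = 304.90000 / 10 = 30.49000
Sum of squared deviations: (+1.71000)² + (−1.19000)² + (−0.79000)² + (+0.81000)² + (+3.01000)² + (+0.11000)² + (−2.79000)² + (−0.59000)² + (+1.41000)² + (−1.69000)² = 27.66900
Variance = 27.66900 / 9 = 3.07433
SE* = √3.07433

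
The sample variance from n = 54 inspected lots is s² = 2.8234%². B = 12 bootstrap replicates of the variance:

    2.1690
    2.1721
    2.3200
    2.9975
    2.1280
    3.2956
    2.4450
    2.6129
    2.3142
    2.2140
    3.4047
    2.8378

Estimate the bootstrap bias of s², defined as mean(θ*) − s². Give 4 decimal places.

mean(θ*) = (2.1690 + 2.1721 + 2.3200 + 2.9975 + 2.1280 + 3.2956 + 2.4450 + 2.6129 + 2.3142 + 2.2140 + 3.4047 + 2.8378) / 12 = 2.57590
bias = 2.57590 − 2.8234

bias = −0.2475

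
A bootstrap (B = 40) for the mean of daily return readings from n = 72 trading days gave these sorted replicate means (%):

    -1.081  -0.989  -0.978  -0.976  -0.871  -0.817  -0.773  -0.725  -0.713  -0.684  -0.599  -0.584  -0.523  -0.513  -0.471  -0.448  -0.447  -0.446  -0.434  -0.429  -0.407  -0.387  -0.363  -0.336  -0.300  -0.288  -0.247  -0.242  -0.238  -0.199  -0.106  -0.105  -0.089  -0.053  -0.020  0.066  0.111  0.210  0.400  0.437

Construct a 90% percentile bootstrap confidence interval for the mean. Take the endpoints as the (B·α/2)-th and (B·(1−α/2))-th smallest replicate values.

α = 0.10; lower rank = 40 × 0.050 = 2; upper rank = 40 × 0.950 = 38.
The 2nd smallest replicate is -0.989; the 38th is 0.210.

(-0.989, 0.210)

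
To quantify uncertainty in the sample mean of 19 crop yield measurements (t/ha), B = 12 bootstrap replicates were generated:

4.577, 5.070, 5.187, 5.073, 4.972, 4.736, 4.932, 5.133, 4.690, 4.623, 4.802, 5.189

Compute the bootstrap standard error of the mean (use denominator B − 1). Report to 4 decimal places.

SE* = 0.2224

Bootstrap SE is the standard deviation of the 12 replicate means.
Mean of replicates: (4.577 + 5.070 + 5.187 + 5.073 + 4.972 + 4.736 + 4.932 + 5.133 + 4.690 + 4.623 + 4.802 + 5.189) / 12 = 58.98400 / 12 = 4.91533
Sum of squared deviations: (−0.33833)² + (+0.15467)² + (+0.27167)² + (+0.15767)² + (+0.05667)² + (−0.17933)² + (+0.01667)² + (+0.21767)² + (−0.22533)² + (−0.29233)² + (−0.11333)² + (+0.27367)² = 0.54405
Variance = 0.54405 / 11 = 0.04946
SE* = √0.04946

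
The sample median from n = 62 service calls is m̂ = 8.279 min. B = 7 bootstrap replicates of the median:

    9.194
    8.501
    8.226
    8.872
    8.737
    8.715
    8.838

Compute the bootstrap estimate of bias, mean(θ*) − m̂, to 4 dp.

mean(θ*) = (9.194 + 8.501 + 8.226 + 8.872 + 8.737 + 8.715 + 8.838) / 7 = 8.72614
bias = 8.72614 − 8.279

bias = +0.4471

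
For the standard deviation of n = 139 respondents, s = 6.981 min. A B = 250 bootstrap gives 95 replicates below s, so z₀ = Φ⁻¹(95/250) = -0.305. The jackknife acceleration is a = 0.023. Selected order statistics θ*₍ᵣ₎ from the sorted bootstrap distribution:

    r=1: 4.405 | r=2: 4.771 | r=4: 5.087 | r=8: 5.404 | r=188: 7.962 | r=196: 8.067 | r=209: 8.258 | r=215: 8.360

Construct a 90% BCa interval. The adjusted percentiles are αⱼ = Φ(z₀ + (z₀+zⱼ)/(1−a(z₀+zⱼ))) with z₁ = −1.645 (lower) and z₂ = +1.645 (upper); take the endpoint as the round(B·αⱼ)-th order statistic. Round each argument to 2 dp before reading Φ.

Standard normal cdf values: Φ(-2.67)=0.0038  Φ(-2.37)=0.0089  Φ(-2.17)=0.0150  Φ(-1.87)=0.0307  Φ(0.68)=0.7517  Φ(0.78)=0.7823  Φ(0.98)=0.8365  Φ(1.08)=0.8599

Lower: z₀ + z₁ = -0.305 + (-1.645) = -1.950; 1 − a(z₀+z₁) = 1 − (0.023)(-1.950) = 1.0449; argument = -0.305 + (-1.950)/1.0449 = -2.1713 → -2.17.
α₁ = Φ(-2.17) = 0.0150; rank = round(250 × 0.0150) = 4; θ*₍4₎ = 5.087.
Upper: z₀ + z₂ = 1.340; 1 − a(z₀+z₂) = 0.9692; argument = 1.0776 → 1.08; α₂ = 0.8599; rank = 215; θ*₍215₎ = 8.360.

(5.087, 8.360)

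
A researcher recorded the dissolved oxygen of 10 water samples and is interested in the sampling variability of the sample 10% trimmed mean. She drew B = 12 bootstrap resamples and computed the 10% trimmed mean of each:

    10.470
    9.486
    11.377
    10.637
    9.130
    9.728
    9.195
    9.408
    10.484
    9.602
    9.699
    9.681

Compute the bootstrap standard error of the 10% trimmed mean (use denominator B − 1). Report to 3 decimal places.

Bootstrap SE is the standard deviation of the 12 replicate 10% trimmed means.
Mean of replicates: (10.470 + 9.486 + 11.377 + 10.637 + 9.130 + 9.728 + 9.195 + 9.408 + 10.484 + 9.602 + 9.699 + 9.681) / 12 = 118.8970 / 12 = 9.9081
Sum of squared deviations: (+0.5619)² + (−0.4221)² + (+1.4689)² + (+0.7289)² + (−0.7781)² + (−0.1801)² + (−0.7131)² + (−0.5001)² + (+0.5759)² + (−0.3061)² + (−0.2091)² + (−0.2271)² = 5.1000
Variance = 5.1000 / 11 = 0.4636
SE* = √0.4636

SE* = 0.681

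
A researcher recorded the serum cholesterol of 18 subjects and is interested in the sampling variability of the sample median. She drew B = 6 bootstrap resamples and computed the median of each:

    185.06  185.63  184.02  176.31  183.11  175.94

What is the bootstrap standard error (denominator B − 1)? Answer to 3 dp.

Bootstrap SE is the standard deviation of the 6 replicate medians.
Mean of replicates: (185.06 + 185.63 + 184.02 + 176.31 + 183.11 + 175.94) / 6 = 1090.0700 / 6 = 181.6783
Sum of squared deviations: (+3.3817)² + (+3.9517)² + (+2.3417)² + (−5.3683)² + (+1.4317)² + (−5.7383)² = 96.3319
Variance = 96.3319 / 5 = 19.2664
SE* = √19.2664

SE* = 4.389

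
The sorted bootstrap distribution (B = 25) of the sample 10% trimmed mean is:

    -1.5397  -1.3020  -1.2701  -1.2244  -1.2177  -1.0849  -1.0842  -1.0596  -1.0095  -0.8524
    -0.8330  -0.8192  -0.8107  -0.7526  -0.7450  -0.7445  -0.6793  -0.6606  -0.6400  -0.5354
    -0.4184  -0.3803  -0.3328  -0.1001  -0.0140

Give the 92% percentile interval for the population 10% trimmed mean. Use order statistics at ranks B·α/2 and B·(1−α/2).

(-1.5397, -0.1001)

α = 0.08; lower rank = 25 × 0.040 = 1; upper rank = 25 × 0.960 = 24.
The 1st smallest replicate is -1.5397; the 24th is -0.1001.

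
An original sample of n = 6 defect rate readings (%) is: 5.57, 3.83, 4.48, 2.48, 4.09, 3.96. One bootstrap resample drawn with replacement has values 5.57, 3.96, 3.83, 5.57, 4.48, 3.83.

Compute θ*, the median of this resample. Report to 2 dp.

Sorted: 3.83, 3.83, 3.96, 4.48, 5.57, 5.57
Median = average of the two middle values = 4.22

θ* = 4.22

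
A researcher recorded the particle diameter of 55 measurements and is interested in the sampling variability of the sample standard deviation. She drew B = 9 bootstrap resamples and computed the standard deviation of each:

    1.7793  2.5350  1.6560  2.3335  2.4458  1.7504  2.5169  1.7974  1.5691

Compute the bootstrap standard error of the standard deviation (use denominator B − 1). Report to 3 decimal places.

SE* = 0.404

Bootstrap SE is the standard deviation of the 9 replicate standard deviations.
Mean of replicates: (1.7793 + 2.5350 + 1.6560 + 2.3335 + 2.4458 + 1.7504 + 2.5169 + 1.7974 + 1.5691) / 9 = 18.38340 / 9 = 2.04260
Sum of squared deviations: (−0.26330)² + (+0.49240)² + (−0.38660)² + (+0.29090)² + (+0.40320)² + (−0.29220)² + (+0.47430)² + (−0.24520)² + (−0.47350)² = 1.30310
Variance = 1.30310 / 8 = 0.16289
SE* = √0.16289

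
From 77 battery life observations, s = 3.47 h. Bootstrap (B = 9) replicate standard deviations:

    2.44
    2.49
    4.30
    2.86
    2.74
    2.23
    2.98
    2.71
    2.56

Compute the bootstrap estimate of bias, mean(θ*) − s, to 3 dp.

bias = −0.658

mean(θ*) = (2.44 + 2.49 + 4.30 + 2.86 + 2.74 + 2.23 + 2.98 + 2.71 + 2.56) / 9 = 2.8122
bias = 2.8122 − 3.47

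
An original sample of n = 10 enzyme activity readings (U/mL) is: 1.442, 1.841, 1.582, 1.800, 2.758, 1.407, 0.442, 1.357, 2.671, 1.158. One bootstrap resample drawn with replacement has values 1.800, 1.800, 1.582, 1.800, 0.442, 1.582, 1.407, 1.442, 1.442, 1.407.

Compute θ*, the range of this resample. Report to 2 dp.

Range = 1.800 − 0.442 = 1.36

θ* = 1.36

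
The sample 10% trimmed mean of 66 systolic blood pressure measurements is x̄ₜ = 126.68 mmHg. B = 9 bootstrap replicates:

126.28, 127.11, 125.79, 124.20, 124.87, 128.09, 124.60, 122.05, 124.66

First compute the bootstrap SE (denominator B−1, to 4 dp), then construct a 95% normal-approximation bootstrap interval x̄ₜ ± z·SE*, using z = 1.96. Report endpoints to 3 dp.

Mean of replicates = 125.2944; sum of squared deviations = 25.1174; SE* = √(25.1174/8) = 1.7719
Margin = 1.96 × 1.7719 = 3.4729
Interval: 126.68 ± 3.4729

(123.207, 130.153)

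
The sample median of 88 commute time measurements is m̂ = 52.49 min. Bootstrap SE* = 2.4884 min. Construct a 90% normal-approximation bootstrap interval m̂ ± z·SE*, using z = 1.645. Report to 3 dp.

Margin = 1.645 × 2.4884 = 4.0934
Interval: 52.49 ± 4.0934

(48.397, 56.583)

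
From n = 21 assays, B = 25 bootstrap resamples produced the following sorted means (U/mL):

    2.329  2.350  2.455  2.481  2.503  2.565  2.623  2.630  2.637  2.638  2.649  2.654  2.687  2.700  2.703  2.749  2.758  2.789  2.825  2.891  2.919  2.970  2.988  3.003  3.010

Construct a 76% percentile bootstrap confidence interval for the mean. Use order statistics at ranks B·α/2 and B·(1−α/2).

α = 0.24; lower rank = 25 × 0.120 = 3; upper rank = 25 × 0.880 = 22.
The 3rd smallest replicate is 2.455; the 22nd is 2.970.

(2.455, 2.970)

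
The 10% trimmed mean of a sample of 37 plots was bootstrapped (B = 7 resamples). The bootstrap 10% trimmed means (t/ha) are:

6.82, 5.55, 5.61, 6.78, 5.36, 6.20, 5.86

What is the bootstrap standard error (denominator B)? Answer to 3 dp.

SE* = 0.548

Bootstrap SE is the standard deviation of the 7 replicate 10% trimmed means.
Mean of replicates: (6.82 + 5.55 + 5.61 + 6.78 + 5.36 + 6.20 + 5.86) / 7 = 42.1800 / 7 = 6.0257
Sum of squared deviations: (+0.7943)² + (−0.4757)² + (−0.4157)² + (+0.7543)² + (−0.6657)² + (+0.1743)² + (−0.1657)² = 2.1000
Variance = 2.1000 / 7 = 0.3000
SE* = √0.3000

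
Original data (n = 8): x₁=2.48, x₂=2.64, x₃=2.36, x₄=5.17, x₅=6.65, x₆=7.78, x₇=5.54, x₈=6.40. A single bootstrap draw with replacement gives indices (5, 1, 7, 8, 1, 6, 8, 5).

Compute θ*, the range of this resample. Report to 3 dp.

θ* = 5.300

Resample values: 6.65, 2.48, 5.54, 6.40, 2.48, 7.78, 6.40, 6.65.
Range = 7.78 − 2.48 = 5.300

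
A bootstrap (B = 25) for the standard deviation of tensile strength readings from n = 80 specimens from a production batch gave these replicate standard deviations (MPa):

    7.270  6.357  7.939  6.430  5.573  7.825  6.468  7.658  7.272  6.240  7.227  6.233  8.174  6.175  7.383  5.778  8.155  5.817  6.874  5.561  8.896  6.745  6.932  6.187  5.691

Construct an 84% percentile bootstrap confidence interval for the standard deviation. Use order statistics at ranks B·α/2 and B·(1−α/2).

(5.573, 8.155)

Sorted replicates: 5.561, 5.573, 5.691, 5.778, 5.817, 6.175, 6.187, 6.233, 6.240, 6.357, 6.430, 6.468, 6.745, 6.874, 6.932, 7.227, 7.270, 7.272, 7.383, 7.658, 7.825, 7.939, 8.155, 8.174, 8.896
α = 0.16; lower rank = 25 × 0.080 = 2; upper rank = 25 × 0.920 = 23.
The 2nd smallest replicate is 5.573; the 23rd is 8.155.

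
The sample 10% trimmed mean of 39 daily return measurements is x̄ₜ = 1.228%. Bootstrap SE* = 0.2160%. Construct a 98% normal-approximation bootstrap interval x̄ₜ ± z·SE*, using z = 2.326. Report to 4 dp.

(0.7256, 1.7304)

Margin = 2.326 × 0.2160 = 0.50242
Interval: 1.228 ± 0.50242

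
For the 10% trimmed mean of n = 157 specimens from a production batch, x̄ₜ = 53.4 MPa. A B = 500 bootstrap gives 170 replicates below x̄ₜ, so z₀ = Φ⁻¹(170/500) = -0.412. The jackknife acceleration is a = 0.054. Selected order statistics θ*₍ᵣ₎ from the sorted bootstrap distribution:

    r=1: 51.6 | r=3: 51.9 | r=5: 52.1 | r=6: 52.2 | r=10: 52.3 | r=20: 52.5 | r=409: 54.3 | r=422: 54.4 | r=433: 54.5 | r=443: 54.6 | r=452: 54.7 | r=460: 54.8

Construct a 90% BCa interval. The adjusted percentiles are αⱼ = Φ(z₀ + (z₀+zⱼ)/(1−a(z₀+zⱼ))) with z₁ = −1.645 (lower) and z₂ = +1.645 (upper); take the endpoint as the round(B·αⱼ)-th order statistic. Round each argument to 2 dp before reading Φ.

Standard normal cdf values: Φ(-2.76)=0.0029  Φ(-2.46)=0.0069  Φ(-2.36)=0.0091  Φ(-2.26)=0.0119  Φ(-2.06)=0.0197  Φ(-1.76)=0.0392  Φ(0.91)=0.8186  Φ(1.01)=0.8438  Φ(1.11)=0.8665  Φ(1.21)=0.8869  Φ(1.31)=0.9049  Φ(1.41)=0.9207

(52.2, 54.3)

Lower: z₀ + z₁ = -0.412 + (-1.645) = -2.057; 1 − a(z₀+z₁) = 1 − (0.054)(-2.057) = 1.1111; argument = -0.412 + (-2.057)/1.1111 = -2.2634 → -2.26.
α₁ = Φ(-2.26) = 0.0119; rank = round(500 × 0.0119) = 6; θ*₍6₎ = 52.2.
Upper: z₀ + z₂ = 1.233; 1 − a(z₀+z₂) = 0.9334; argument = 0.9090 → 0.91; α₂ = 0.8186; rank = 409; θ*₍409₎ = 54.3.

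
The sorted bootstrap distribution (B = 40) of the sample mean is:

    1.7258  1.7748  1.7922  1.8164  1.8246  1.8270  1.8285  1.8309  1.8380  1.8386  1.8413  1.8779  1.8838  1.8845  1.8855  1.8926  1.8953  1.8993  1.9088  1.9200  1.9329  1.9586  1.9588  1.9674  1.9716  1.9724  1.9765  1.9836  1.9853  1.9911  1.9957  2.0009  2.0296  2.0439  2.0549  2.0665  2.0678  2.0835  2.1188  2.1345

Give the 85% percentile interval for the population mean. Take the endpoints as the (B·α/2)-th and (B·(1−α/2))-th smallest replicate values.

(1.7922, 2.0678)

α = 0.15; lower rank = 40 × 0.075 = 3; upper rank = 40 × 0.925 = 37.
The 3rd smallest replicate is 1.7922; the 37th is 2.0678.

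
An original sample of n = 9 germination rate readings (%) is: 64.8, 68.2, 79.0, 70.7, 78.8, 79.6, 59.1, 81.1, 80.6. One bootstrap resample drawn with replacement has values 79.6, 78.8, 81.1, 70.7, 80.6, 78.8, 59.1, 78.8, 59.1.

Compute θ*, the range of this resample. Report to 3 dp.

Range = 81.1 − 59.1 = 22.000

θ* = 22.000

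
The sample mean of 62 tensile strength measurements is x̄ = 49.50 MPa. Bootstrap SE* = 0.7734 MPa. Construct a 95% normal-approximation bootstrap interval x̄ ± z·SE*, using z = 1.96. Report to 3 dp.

Margin = 1.96 × 0.7734 = 1.5159
Interval: 49.50 ± 1.5159

(47.984, 51.016)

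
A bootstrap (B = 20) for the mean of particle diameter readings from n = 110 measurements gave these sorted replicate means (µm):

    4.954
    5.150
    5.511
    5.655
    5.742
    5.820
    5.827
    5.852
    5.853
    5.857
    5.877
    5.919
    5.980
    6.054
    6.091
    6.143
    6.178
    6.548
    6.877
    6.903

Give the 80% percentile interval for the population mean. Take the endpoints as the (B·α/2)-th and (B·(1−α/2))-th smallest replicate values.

α = 0.20; lower rank = 20 × 0.100 = 2; upper rank = 20 × 0.900 = 18.
The 2nd smallest replicate is 5.150; the 18th is 6.548.

(5.150, 6.548)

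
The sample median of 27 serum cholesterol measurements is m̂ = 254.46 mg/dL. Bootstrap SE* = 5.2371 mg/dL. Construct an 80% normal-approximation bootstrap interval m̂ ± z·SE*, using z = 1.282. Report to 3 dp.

(247.746, 261.174)

Margin = 1.282 × 5.2371 = 6.7140
Interval: 254.46 ± 6.7140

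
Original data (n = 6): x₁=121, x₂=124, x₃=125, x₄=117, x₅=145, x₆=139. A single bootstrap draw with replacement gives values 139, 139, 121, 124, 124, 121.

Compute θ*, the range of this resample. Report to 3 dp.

θ* = 18.000

Range = 139 − 121 = 18.000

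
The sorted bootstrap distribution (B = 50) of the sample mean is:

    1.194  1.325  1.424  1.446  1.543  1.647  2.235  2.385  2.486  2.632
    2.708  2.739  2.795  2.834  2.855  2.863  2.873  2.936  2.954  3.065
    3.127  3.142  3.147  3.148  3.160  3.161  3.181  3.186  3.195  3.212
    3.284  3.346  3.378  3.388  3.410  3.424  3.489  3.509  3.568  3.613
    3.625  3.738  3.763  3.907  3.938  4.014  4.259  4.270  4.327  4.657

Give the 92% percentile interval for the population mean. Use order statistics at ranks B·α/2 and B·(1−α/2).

(1.325, 4.270)

α = 0.08; lower rank = 50 × 0.040 = 2; upper rank = 50 × 0.960 = 48.
The 2nd smallest replicate is 1.325; the 48th is 4.270.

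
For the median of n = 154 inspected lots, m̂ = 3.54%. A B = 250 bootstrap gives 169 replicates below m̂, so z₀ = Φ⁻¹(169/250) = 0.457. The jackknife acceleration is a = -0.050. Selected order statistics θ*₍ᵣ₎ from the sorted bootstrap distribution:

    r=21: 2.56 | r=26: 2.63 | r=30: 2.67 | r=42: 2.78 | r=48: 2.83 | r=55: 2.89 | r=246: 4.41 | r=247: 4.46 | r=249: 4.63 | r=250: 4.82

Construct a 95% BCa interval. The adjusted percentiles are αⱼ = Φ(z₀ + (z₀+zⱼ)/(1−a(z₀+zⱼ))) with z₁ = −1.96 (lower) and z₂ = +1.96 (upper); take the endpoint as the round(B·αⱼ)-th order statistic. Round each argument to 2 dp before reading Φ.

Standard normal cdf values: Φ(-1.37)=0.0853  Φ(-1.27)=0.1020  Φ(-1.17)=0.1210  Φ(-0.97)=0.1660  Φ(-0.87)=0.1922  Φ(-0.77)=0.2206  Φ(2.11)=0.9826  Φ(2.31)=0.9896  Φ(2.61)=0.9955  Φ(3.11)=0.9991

Lower: z₀ + z₁ = 0.457 + (-1.960) = -1.503; 1 − a(z₀+z₁) = 1 − (-0.050)(-1.503) = 0.9248; argument = 0.457 + (-1.503)/0.9248 = -1.1681 → -1.17.
α₁ = Φ(-1.17) = 0.1210; rank = round(250 × 0.1210) = 30; θ*₍30₎ = 2.67.
Upper: z₀ + z₂ = 2.417; 1 − a(z₀+z₂) = 1.1208; argument = 2.6134 → 2.61; α₂ = 0.9955; rank = 249; θ*₍249₎ = 4.63.

(2.67, 4.63)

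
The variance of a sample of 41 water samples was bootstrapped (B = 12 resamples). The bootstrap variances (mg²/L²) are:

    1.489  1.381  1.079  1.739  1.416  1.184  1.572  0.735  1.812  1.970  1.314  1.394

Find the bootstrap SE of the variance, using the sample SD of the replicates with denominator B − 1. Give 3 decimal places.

SE* = 0.336

Bootstrap SE is the standard deviation of the 12 replicate variances.
Mean of replicates: (1.489 + 1.381 + 1.079 + 1.739 + 1.416 + 1.184 + 1.572 + 0.735 + 1.812 + 1.970 + 1.314 + 1.394) / 12 = 17.0850 / 12 = 1.4238
Sum of squared deviations: (+0.0653)² + (−0.0428)² + (−0.3448)² + (+0.3153)² + (−0.0078)² + (−0.2398)² + (+0.1482)² + (−0.6888)² + (+0.3882)² + (+0.5462)² + (−0.1098)² + (−0.0298)² = 1.2403
Variance = 1.2403 / 11 = 0.1128
SE* = √0.1128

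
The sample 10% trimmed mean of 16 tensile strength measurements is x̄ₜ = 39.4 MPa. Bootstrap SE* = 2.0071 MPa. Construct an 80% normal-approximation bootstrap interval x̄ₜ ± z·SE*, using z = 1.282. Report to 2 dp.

Margin = 1.282 × 2.0071 = 2.573
Interval: 39.4 ± 2.573

(36.83, 41.97)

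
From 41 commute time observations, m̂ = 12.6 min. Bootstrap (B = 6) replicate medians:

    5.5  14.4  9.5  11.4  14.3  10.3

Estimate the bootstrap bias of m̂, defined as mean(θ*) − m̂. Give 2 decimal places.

mean(θ*) = (5.5 + 14.4 + 9.5 + 11.4 + 14.3 + 10.3) / 6 = 10.900
bias = 10.900 − 12.6

bias = −1.70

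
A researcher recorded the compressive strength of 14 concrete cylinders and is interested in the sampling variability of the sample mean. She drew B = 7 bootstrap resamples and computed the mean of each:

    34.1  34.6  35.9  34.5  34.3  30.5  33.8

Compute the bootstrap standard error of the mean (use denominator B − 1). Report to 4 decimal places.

Bootstrap SE is the standard deviation of the 7 replicate means.
Mean of replicates: (34.1 + 34.6 + 35.9 + 34.5 + 34.3 + 30.5 + 33.8) / 7 = 237.70000 / 7 = 33.95714
Sum of squared deviations: (+0.14286)² + (+0.64286)² + (+1.94286)² + (+0.54286)² + (+0.34286)² + (−3.45714)² + (−0.15714)² = 16.59714
Variance = 16.59714 / 6 = 2.76619
SE* = √2.76619

SE* = 1.6632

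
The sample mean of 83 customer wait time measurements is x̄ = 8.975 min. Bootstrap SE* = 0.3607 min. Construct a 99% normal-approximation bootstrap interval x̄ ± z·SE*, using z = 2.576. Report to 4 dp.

Margin = 2.576 × 0.3607 = 0.92916
Interval: 8.975 ± 0.92916

(8.0458, 9.9042)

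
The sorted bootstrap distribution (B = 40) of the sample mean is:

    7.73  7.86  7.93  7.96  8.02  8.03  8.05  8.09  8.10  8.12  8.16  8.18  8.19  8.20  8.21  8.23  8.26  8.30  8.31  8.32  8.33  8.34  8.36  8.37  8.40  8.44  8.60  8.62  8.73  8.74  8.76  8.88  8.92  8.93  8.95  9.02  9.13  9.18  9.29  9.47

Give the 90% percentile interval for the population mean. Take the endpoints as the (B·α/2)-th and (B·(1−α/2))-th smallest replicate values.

(7.86, 9.18)

α = 0.10; lower rank = 40 × 0.050 = 2; upper rank = 40 × 0.950 = 38.
The 2nd smallest replicate is 7.86; the 38th is 9.18.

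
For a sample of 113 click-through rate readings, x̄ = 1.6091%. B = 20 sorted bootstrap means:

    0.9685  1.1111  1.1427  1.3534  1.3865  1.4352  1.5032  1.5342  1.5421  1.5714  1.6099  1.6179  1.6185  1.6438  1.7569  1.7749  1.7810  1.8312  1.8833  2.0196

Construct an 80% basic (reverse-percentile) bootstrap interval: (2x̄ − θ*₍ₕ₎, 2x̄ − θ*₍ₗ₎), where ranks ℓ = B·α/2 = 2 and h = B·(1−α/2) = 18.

Percentile endpoints at ranks 2 and 18: θ*₍2₎ = 1.1111, θ*₍18₎ = 1.8312.
Basic interval reflects these around x̄:
  lower = 2 × 1.6091 − 1.8312 = 1.3870
  upper = 2 × 1.6091 − 1.1111 = 2.1071

(1.3870, 2.1071)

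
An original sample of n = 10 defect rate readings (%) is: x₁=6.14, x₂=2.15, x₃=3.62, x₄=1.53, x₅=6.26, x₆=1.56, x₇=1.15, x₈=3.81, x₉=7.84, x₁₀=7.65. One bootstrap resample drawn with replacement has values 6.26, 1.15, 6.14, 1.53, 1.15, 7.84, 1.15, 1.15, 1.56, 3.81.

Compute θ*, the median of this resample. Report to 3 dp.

θ* = 1.545

Sorted: 1.15, 1.15, 1.15, 1.15, 1.53, 1.56, 3.81, 6.14, 6.26, 7.84
Median = average of the two middle values = 1.545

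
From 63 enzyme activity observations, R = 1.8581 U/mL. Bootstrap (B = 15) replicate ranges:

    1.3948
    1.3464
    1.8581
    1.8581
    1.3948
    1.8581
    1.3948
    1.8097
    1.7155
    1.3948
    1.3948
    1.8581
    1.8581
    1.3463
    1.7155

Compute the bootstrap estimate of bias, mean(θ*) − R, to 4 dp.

bias = −0.2449

mean(θ*) = (1.3948 + 1.3464 + 1.8581 + 1.8581 + 1.3948 + 1.8581 + 1.3948 + 1.8097 + 1.7155 + 1.3948 + 1.3948 + 1.8581 + 1.8581 + 1.3463 + 1.7155) / 15 = 1.61319
bias = 1.61319 − 1.8581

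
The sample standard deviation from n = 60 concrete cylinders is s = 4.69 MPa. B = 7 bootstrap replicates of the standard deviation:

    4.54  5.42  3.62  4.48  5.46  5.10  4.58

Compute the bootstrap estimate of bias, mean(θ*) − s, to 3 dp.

mean(θ*) = (4.54 + 5.42 + 3.62 + 4.48 + 5.46 + 5.10 + 4.58) / 7 = 4.7429
bias = 4.7429 − 4.69

bias = +0.053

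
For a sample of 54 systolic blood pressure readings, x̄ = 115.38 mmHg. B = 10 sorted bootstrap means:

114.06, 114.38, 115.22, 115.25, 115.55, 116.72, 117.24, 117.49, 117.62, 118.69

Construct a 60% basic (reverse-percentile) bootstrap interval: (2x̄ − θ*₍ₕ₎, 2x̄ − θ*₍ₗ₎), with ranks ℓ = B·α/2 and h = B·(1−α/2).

(113.27, 116.38)

Percentile endpoints at ranks 2 and 8: θ*₍2₎ = 114.38, θ*₍8₎ = 117.49.
Basic interval reflects these around x̄:
  lower = 2 × 115.38 − 117.49 = 113.27
  upper = 2 × 115.38 − 114.38 = 116.38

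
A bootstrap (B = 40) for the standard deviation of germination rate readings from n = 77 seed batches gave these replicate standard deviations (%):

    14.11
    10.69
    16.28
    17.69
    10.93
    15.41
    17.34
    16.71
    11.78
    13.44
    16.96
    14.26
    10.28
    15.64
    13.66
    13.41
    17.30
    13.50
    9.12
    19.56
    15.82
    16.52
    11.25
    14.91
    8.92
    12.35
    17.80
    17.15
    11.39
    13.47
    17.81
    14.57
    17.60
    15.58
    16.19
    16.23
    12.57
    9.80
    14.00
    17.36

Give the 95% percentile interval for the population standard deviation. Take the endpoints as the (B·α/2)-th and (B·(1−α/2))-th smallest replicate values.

(8.92, 17.81)

Sorted replicates: 8.92, 9.12, 9.80, 10.28, 10.69, 10.93, 11.25, 11.39, 11.78, 12.35, 12.57, 13.41, 13.44, 13.47, 13.50, 13.66, 14.00, 14.11, 14.26, 14.57, 14.91, 15.41, 15.58, 15.64, 15.82, 16.19, 16.23, 16.28, 16.52, 16.71, 16.96, 17.15, 17.30, 17.34, 17.36, 17.60, 17.69, 17.80, 17.81, 19.56
α = 0.05; lower rank = 40 × 0.025 = 1; upper rank = 40 × 0.975 = 39.
The 1st smallest replicate is 8.92; the 39th is 17.81.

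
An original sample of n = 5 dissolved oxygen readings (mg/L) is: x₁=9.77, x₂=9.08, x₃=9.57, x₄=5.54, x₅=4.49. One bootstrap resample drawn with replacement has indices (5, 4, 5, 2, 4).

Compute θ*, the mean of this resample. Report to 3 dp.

Resample values: 4.49, 5.54, 4.49, 9.08, 5.54.
Mean = (4.49 + 5.54 + 4.49 + 9.08 + 5.54) / 5 = 29.140 / 5 = 5.828

θ* = 5.828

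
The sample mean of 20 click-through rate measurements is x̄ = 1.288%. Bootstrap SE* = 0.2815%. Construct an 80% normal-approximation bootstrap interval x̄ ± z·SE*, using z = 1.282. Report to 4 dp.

(0.9271, 1.6489)

Margin = 1.282 × 0.2815 = 0.36088
Interval: 1.288 ± 0.36088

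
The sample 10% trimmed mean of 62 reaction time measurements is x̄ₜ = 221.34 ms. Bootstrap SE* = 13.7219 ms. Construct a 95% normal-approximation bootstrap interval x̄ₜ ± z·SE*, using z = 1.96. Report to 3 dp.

Margin = 1.96 × 13.7219 = 26.8949
Interval: 221.34 ± 26.8949

(194.445, 248.235)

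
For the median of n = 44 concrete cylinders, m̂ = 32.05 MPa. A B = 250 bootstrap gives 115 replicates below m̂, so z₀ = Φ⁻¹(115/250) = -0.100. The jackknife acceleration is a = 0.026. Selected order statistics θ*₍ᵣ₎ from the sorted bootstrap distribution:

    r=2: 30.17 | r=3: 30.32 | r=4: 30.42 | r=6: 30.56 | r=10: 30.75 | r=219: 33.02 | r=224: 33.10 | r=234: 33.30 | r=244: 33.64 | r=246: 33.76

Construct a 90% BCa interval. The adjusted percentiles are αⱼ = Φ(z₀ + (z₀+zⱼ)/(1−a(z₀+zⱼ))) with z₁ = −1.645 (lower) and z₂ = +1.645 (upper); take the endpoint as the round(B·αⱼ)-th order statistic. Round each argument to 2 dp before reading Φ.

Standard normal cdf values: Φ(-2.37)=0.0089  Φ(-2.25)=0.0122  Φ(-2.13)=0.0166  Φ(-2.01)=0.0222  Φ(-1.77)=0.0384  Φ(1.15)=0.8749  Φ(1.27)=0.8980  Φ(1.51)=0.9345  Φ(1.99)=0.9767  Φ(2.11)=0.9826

Lower: z₀ + z₁ = -0.100 + (-1.645) = -1.745; 1 − a(z₀+z₁) = 1 − (0.026)(-1.745) = 1.0454; argument = -0.100 + (-1.745)/1.0454 = -1.7693 → -1.77.
α₁ = Φ(-1.77) = 0.0384; rank = round(250 × 0.0384) = 10; θ*₍10₎ = 30.75.
Upper: z₀ + z₂ = 1.545; 1 − a(z₀+z₂) = 0.9598; argument = 1.5097 → 1.51; α₂ = 0.9345; rank = 234; θ*₍234₎ = 33.30.

(30.75, 33.30)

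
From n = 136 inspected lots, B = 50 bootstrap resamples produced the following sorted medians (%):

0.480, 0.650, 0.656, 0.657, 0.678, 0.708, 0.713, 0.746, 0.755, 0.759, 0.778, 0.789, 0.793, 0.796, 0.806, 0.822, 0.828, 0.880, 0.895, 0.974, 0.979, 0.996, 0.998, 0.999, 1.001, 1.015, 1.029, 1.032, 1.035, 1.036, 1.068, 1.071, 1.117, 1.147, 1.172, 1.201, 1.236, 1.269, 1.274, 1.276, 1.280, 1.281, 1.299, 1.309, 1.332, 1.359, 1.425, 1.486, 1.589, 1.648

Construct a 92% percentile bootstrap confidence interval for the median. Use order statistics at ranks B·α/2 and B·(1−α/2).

(0.650, 1.486)

α = 0.08; lower rank = 50 × 0.040 = 2; upper rank = 50 × 0.960 = 48.
The 2nd smallest replicate is 0.650; the 48th is 1.486.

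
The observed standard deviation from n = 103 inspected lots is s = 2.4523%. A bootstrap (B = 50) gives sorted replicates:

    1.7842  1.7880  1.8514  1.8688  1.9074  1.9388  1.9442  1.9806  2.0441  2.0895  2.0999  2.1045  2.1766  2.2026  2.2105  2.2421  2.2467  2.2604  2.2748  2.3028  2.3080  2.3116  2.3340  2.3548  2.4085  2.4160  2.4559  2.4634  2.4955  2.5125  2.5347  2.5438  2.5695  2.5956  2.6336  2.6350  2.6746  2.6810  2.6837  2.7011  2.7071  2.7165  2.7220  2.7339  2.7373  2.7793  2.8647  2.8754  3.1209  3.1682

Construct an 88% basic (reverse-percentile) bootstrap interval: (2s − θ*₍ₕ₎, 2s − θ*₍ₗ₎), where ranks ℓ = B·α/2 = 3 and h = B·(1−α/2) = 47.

(2.0399, 3.0532)

Percentile endpoints at ranks 3 and 47: θ*₍3₎ = 1.8514, θ*₍47₎ = 2.8647.
Basic interval reflects these around s:
  lower = 2 × 2.4523 − 2.8647 = 2.0399
  upper = 2 × 2.4523 − 1.8514 = 3.0532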